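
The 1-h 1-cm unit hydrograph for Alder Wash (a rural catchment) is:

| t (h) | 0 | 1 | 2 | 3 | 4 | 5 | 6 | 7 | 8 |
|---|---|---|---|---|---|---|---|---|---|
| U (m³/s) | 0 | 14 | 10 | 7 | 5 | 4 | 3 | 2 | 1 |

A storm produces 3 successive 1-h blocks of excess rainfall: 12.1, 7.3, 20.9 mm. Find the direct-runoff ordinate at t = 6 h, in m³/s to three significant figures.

Q ≈ 17.0 m³/s

By discrete convolution, Q_j = Σ (P_i / 10 mm) · U_{j−i}.
At t = 6 h (j=6): Q = (12.1/10)·3 + (7.3/10)·4 + (20.9/10)·5 = 17.0 m³/s.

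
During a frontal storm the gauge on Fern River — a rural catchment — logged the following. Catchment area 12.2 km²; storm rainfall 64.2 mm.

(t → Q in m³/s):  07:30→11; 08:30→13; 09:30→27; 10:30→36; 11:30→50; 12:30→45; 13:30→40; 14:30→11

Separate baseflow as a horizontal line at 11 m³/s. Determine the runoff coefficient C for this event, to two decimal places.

ΣQ_DR = 145.0 m³/s; V = ΣQ_DR·Δt = 5.220 × 10^5 m³.
Runoff depth d = V / A = 42.79 mm.
C = d / P = 42.79 / 64.2 = 0.67.

C ≈ 0.67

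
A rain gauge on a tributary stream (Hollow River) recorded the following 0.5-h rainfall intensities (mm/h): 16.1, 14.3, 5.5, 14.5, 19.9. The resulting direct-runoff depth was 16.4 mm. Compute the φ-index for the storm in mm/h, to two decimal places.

φ ≈ 8.00 mm/h

Only the 4 blocks with intensity above φ contribute runoff: 16.1, 14.3, 14.5, 19.9 mm/h.
Σ(I−φ)·Δt = d  ⇒  (16.1+14.3+14.5+19.9 − 4φ)·0.5 = 16.4
φ = (64.80 − 16.4/0.5) / 4 = 8.00 mm/h.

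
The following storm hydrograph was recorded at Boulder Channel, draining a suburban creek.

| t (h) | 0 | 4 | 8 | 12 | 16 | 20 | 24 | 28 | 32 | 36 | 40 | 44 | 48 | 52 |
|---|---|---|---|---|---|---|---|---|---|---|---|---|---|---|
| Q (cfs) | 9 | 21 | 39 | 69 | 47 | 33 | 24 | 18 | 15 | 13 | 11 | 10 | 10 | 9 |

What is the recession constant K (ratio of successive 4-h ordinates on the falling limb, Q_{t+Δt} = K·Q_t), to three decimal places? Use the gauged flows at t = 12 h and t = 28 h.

Using the recession-limb readings at t = 12 h and t = 28 h: Q falls from 69 to 18 cfs over 4 intervals.
K = (Q₂/Q₁)^(1/4) = (18/69)^(1/4) = 0.715.

K ≈ 0.715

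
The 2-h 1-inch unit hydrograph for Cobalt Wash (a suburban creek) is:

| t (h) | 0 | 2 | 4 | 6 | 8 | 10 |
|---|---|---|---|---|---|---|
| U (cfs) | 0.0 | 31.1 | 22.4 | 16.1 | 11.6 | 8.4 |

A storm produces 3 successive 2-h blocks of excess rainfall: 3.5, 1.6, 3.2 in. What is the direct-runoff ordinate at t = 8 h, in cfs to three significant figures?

By discrete convolution, Q_j = Σ (P_i / 1 in) · U_{j−i}.
At t = 8 h (j=4): Q = (3.5/1)·11.6 + (1.6/1)·16.1 + (3.2/1)·22.4 = 138 cfs.

Q ≈ 138 cfs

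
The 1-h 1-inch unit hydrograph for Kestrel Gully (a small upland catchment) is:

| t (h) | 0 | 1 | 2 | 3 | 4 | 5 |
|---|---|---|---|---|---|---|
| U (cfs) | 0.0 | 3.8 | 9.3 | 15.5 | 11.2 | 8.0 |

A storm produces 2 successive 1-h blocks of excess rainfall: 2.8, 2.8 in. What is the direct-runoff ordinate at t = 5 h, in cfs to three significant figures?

By discrete convolution, Q_j = Σ (P_i / 1 in) · U_{j−i}.
At t = 5 h (j=5): Q = (2.8/1)·8.0 + (2.8/1)·11.2 = 53.8 cfs.

Q ≈ 53.8 cfs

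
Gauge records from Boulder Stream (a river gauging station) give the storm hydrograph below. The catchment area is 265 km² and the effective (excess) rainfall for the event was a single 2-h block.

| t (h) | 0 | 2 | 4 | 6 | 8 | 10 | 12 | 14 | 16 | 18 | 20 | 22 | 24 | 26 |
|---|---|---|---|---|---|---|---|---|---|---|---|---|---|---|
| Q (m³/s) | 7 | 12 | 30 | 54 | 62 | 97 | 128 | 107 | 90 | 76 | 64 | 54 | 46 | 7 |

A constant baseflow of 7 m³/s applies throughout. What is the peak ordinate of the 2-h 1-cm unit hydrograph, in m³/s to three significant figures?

Direct runoff: 0.0, 5.0, 23.0, 47.0, 55.0, 90.0, 121.0, 100.0, 83.0, 69.0, 57.0, 47.0, 39.0, 0.0 m³/s; ΣQ_DR = 736.0 m³/s, peak = 121.0 m³/s.
Runoff depth d = ΣQ_DR·Δt / A = 736.0 × 7200 / (265 km²) = 20.00 mm.
The 1-cm UH is the DRH scaled by (10 mm)/d, so U_p = 121.0 × 10/20.00 = 60.5 m³/s.

U_p ≈ 60.5 m³/s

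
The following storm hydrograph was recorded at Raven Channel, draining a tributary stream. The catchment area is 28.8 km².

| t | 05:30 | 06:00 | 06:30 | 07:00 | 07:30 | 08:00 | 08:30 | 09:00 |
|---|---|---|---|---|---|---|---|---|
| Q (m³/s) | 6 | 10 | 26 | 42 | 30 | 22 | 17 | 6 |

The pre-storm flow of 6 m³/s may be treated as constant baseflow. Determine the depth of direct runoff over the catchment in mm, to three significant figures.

Direct runoff: 0.0, 4.0, 20.0, 36.0, 24.0, 16.0, 11.0, 0.0 m³/s; ΣQ_DR = 111.0 m³/s.
V = ΣQ_DR · Δt = 111.0 × 1800 s = 1.998 × 10^5 m³.
Over A = 28.8 km², depth = V / A = 6.94 mm.

d ≈ 6.94 mm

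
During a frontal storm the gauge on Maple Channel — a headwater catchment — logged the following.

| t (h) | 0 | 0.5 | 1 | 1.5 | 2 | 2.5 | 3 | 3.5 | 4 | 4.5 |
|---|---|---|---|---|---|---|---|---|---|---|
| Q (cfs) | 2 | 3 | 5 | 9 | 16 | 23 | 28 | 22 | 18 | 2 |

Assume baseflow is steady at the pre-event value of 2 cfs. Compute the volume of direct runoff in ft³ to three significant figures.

Direct-runoff ordinates (Q − Q_b): 0.0, 1.0, 3.0, 7.0, 14.0, 21.0, 26.0, 20.0, 16.0, 0.0 cfs.
ΣQ_DR = 108.0 cfs.
With Δt = 0.5 h = 1800 s, V = ΣQ_DR · Δt = 108.0 × 1800 = 1.94 × 10^5 ft³.

V ≈ 1.94 × 10^5 ft³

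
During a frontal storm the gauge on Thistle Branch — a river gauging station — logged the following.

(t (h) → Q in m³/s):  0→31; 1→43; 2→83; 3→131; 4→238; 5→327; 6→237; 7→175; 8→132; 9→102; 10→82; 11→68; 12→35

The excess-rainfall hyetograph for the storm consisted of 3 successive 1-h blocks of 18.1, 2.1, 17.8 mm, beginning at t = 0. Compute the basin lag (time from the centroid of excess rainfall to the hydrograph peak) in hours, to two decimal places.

t_L ≈ 3.51 h

Centroid of excess rainfall: t_c = Σ P_i·t̄_i / ΣP_i = 1.4921 h (block centres at 0.5, 1.5, 2.5 h).
Hydrograph peak occurs at t = 5 h, so basin lag t_L = 5 − 1.4921 = 3.51 h.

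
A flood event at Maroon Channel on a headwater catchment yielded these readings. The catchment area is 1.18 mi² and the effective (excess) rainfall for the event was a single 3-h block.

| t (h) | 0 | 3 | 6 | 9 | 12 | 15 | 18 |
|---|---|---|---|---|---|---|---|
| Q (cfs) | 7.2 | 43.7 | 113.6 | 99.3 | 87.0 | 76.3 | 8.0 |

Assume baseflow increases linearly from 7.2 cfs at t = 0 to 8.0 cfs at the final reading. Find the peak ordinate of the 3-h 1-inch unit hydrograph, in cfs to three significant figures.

Direct runoff: 0.00, 36.37, 106.13, 91.70, 79.27, 68.43, 0.00 cfs; ΣQ_DR = 381.9 cfs, peak = 106.13 cfs.
Runoff depth d = ΣQ_DR·Δt / A = 381.9 × 10800 / (1.18 mi²) = 1.505 in.
The 1-inch UH is the DRH scaled by (1 in)/d, so U_p = 106.13 × 1/1.505 = 70.5 cfs.

U_p ≈ 70.5 cfs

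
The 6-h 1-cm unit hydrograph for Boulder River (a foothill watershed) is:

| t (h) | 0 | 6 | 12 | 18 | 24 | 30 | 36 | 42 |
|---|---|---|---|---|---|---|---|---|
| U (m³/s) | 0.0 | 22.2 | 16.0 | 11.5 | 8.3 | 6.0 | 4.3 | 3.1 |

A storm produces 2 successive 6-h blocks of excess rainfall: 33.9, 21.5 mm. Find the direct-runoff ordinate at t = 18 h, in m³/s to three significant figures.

Q ≈ 73.4 m³/s

By discrete convolution, Q_j = Σ (P_i / 10 mm) · U_{j−i}.
At t = 18 h (j=3): Q = (33.9/10)·11.5 + (21.5/10)·16.0 = 73.4 m³/s.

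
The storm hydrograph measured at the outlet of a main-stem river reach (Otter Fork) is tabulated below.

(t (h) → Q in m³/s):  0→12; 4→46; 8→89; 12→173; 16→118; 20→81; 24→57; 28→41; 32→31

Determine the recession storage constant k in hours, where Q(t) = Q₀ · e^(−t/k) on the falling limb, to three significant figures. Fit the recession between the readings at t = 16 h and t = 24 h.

k ≈ 11.0 h

On the falling limb, Q drops from 118 to 57 m³/s between t = 16 h and t = 24 h (Δt = 8 h).
k = −Δt / ln(Q₂/Q₁) = −8 / ln(57/118) = 11.0 h.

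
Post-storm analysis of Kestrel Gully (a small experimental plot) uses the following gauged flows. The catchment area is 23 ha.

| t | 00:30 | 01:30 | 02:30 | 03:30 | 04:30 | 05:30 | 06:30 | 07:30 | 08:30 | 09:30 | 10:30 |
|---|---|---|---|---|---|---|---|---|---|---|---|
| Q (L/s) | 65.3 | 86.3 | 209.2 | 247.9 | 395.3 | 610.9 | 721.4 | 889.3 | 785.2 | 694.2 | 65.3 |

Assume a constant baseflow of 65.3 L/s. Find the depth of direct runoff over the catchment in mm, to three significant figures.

Direct runoff: 0.0, 21.0, 143.9, 182.6, 330.0, 545.6, 656.1, 824.0, 719.9, 628.9, 0.0 L/s; ΣQ_DR = 4052 L/s.
V = ΣQ_DR · Δt = 4052 × 3600 s = 1.459 × 10^7 L.
Over A = 23 ha, depth = V / A = 63.4 mm.

d ≈ 63.4 mm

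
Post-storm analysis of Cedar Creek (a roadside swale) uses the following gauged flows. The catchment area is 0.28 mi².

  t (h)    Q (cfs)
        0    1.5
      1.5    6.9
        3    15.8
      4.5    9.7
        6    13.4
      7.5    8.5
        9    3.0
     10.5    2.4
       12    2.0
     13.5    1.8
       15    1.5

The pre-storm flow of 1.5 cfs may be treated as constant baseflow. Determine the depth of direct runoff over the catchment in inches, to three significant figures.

Direct runoff: 0.0, 5.4, 14.3, 8.2, 11.9, 7.0, 1.5, 0.9, 0.5, 0.3, 0.0 cfs; ΣQ_DR = 50.00 cfs.
V = ΣQ_DR · Δt = 50.00 × 5400 s = 2.700 × 10^5 ft³.
Over A = 0.28 mi², depth = V / A = 0.415 in.

d ≈ 0.415 in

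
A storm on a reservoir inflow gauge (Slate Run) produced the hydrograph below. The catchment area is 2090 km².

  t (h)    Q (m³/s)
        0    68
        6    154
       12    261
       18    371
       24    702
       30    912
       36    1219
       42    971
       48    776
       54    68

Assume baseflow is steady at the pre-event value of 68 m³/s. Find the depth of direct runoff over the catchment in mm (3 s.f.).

Direct runoff: 0.0, 86.0, 193.0, 303.0, 634.0, 844.0, 1151.0, 903.0, 708.0, 0.0 m³/s; ΣQ_DR = 4822 m³/s.
V = ΣQ_DR · Δt = 4822 × 21600 s = 1.042 × 10^8 m³.
Over A = 2090 km², depth = V / A = 49.8 mm.

d ≈ 49.8 mm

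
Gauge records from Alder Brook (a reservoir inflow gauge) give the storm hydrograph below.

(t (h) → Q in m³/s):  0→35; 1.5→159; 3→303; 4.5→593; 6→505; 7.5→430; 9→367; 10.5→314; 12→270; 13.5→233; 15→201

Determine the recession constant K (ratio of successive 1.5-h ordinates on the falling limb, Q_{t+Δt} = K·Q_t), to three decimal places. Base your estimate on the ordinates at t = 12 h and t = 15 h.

Using the recession-limb readings at t = 12 h and t = 15 h: Q falls from 270 to 201 m³/s over 2 intervals.
K = (Q₂/Q₁)^(1/2) = (201/270)^(1/2) = 0.863.

K ≈ 0.863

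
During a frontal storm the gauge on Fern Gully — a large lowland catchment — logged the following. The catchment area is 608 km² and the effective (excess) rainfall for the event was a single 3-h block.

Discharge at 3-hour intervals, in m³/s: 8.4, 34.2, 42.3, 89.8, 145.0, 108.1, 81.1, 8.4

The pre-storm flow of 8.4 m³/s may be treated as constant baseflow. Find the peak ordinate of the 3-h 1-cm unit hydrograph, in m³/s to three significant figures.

U_p ≈ 171 m³/s

Direct runoff: 0.0, 25.8, 33.9, 81.4, 136.6, 99.7, 72.7, 0.0 m³/s; ΣQ_DR = 450.1 m³/s, peak = 136.6 m³/s.
Runoff depth d = ΣQ_DR·Δt / A = 450.1 × 10800 / (608 km²) = 7.995 mm.
The 1-cm UH is the DRH scaled by (10 mm)/d, so U_p = 136.6 × 10/7.995 = 171 m³/s.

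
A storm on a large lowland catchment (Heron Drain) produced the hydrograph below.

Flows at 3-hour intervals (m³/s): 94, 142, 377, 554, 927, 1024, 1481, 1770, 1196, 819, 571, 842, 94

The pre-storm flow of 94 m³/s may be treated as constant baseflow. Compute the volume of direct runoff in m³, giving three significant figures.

Direct-runoff ordinates (Q − Q_b): 0.0, 48.0, 283.0, 460.0, 833.0, 930.0, 1387.0, 1676.0, 1102.0, 725.0, 477.0, 748.0, 0.0 m³/s.
ΣQ_DR = 8669 m³/s.
With Δt = 3 h = 10800 s, V = ΣQ_DR · Δt = 8669 × 10800 = 9.36 × 10^7 m³.

V ≈ 9.36 × 10^7 m³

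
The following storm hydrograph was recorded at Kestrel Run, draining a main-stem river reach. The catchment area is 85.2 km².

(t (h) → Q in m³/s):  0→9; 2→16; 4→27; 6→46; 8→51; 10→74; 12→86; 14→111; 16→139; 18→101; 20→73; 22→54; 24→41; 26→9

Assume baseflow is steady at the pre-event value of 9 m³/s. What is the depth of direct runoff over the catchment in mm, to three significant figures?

d ≈ 60.1 mm

Direct runoff: 0.0, 7.0, 18.0, 37.0, 42.0, 65.0, 77.0, 102.0, 130.0, 92.0, 64.0, 45.0, 32.0, 0.0 m³/s; ΣQ_DR = 711.0 m³/s.
V = ΣQ_DR · Δt = 711.0 × 7200 s = 5.119 × 10^6 m³.
Over A = 85.2 km², depth = V / A = 60.1 mm.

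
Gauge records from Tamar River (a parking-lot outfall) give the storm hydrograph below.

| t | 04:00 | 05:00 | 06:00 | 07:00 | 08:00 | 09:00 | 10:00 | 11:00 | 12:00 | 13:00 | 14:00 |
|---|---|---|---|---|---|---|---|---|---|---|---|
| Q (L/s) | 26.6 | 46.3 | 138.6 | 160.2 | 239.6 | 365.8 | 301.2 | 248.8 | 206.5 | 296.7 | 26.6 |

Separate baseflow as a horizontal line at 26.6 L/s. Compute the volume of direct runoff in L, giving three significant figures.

V ≈ 6.35 × 10^6 L

Direct-runoff ordinates (Q − Q_b): 0.0, 19.7, 112.0, 133.6, 213.0, 339.2, 274.6, 222.2, 179.9, 270.1, 0.0 L/s.
ΣQ_DR = 1764 L/s.
With Δt = 1 h = 3600 s, V = ΣQ_DR · Δt = 1764 × 3600 = 6.35 × 10^6 L.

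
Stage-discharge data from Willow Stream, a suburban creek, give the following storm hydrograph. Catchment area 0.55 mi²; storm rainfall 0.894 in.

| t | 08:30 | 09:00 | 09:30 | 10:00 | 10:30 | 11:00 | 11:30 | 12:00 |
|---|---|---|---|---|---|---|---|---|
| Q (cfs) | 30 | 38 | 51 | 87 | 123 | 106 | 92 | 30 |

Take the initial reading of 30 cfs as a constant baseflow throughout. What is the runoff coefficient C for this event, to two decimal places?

ΣQ_DR = 317.0 cfs; V = ΣQ_DR·Δt = 5.706 × 10^5 ft³.
Runoff depth d = V / A = 0.4466 in.
C = d / P = 0.4466 / 0.894 = 0.50.

C ≈ 0.50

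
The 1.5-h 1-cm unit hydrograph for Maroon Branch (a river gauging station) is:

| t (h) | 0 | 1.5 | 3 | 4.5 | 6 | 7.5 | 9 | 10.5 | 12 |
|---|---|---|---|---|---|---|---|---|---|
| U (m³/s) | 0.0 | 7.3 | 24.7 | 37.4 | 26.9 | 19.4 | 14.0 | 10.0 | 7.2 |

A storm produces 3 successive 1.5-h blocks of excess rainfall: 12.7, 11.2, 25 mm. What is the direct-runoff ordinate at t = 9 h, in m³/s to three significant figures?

By discrete convolution, Q_j = Σ (P_i / 10 mm) · U_{j−i}.
At t = 9 h (j=6): Q = (12.7/10)·14.0 + (11.2/10)·19.4 + (25/10)·26.9 = 107 m³/s.

Q ≈ 107 m³/s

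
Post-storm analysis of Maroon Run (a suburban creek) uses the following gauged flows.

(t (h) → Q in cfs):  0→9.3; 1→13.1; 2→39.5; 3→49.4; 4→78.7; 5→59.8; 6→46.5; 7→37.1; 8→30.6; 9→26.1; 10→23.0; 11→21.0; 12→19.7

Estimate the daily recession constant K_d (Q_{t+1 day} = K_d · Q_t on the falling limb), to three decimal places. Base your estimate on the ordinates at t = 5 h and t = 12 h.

K_d ≈ 0.022

Between t = 5 h and t = 12 h the flow falls from 59.8 to 19.7 cfs over 7×1 h = 7 h.
Per-interval ratio K = (19.7/59.8)^(1/7) = 0.8533; K_d = K^(24/1) = 0.022.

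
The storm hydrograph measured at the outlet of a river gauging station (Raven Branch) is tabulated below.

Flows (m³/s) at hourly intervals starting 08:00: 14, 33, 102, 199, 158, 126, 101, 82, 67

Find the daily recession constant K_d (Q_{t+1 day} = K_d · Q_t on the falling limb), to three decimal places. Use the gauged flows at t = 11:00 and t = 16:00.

K_d ≈ 0.005

Between t = 11:00 and t = 16:00 the flow falls from 199 to 67 m³/s over 5×1 h = 5 h.
Per-interval ratio K = (67/199)^(1/5) = 0.8043; K_d = K^(24/1) = 0.005.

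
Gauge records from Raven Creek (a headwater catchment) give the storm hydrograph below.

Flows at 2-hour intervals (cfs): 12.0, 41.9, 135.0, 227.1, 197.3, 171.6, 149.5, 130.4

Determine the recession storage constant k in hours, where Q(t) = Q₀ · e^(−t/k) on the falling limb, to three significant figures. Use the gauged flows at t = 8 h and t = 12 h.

k ≈ 14.4 h

On the falling limb, Q drops from 197.3 to 149.5 cfs between t = 8 h and t = 12 h (Δt = 4 h).
k = −Δt / ln(Q₂/Q₁) = −4 / ln(149.5/197.3) = 14.4 h.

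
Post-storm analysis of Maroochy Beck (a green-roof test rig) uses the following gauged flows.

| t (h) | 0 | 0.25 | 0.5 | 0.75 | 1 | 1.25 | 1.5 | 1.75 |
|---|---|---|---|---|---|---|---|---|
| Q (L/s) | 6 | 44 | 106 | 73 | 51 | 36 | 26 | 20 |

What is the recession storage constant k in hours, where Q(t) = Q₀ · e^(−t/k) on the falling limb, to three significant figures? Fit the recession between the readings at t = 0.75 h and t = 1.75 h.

On the falling limb, Q drops from 73 to 20 L/s between t = 0.75 h and t = 1.75 h (Δt = 1 h).
k = −Δt / ln(Q₂/Q₁) = −1 / ln(20/73) = 0.772 h.

k ≈ 0.772 h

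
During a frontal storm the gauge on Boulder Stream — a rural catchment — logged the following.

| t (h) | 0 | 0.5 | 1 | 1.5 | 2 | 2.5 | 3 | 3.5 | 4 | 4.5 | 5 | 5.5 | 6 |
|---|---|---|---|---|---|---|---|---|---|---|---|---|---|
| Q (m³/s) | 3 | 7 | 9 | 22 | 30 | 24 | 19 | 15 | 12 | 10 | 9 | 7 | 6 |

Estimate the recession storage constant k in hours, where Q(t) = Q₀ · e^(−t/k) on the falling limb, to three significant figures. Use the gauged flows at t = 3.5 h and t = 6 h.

On the falling limb, Q drops from 15 to 6 m³/s between t = 3.5 h and t = 6 h (Δt = 2.5 h).
k = −Δt / ln(Q₂/Q₁) = −2.5 / ln(6/15) = 2.73 h.

k ≈ 2.73 h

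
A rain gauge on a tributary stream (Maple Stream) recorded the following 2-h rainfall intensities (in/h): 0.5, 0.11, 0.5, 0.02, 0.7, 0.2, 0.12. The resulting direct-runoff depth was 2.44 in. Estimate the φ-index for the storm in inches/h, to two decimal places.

φ ≈ 0.17 in/h

Only the 4 blocks with intensity above φ contribute runoff: 0.5, 0.5, 0.7, 0.2 in/h.
Σ(I−φ)·Δt = d  ⇒  (0.5+0.5+0.7+0.2 − 4φ)·2 = 2.44
φ = (1.900 − 2.44/2) / 4 = 0.17 in/h.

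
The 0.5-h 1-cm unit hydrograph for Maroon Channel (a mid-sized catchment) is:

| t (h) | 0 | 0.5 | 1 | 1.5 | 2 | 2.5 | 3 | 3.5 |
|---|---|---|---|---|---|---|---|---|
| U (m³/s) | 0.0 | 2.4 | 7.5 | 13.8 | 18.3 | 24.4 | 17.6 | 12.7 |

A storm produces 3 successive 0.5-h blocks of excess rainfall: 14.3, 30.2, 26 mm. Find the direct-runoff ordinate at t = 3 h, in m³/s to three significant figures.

By discrete convolution, Q_j = Σ (P_i / 10 mm) · U_{j−i}.
At t = 3 h (j=6): Q = (14.3/10)·17.6 + (30.2/10)·24.4 + (26/10)·18.3 = 146 m³/s.

Q ≈ 146 m³/s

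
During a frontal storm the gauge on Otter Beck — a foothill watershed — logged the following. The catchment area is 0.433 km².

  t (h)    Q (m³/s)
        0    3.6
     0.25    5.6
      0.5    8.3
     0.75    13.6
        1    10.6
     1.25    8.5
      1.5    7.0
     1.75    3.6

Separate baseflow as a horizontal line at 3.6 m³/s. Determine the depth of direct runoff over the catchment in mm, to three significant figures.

Direct runoff: 0.0, 2.0, 4.7, 10.0, 7.0, 4.9, 3.4, 0.0 m³/s; ΣQ_DR = 32.00 m³/s.
V = ΣQ_DR · Δt = 32.00 × 900 s = 28800 m³.
Over A = 0.433 km², depth = V / A = 66.5 mm.

d ≈ 66.5 mm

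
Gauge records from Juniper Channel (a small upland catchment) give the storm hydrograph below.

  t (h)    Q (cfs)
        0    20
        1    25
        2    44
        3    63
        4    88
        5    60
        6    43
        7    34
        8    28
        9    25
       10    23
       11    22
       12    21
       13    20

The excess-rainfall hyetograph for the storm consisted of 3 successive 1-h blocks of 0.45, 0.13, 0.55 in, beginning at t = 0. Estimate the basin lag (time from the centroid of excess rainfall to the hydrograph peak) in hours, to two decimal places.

t_L ≈ 2.41 h

Centroid of excess rainfall: t_c = Σ P_i·t̄_i / ΣP_i = 1.5885 h (block centres at 0.5, 1.5, 2.5 h).
Hydrograph peak occurs at t = 4 h, so basin lag t_L = 4 − 1.5885 = 2.41 h.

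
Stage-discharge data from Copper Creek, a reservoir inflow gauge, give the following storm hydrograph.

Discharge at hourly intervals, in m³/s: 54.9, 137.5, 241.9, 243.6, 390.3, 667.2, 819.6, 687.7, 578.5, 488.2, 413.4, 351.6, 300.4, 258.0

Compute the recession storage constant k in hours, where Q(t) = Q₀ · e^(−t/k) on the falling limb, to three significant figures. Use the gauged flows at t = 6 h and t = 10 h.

On the falling limb, Q drops from 819.6 to 413.4 m³/s between t = 6 h and t = 10 h (Δt = 4 h).
k = −Δt / ln(Q₂/Q₁) = −4 / ln(413.4/819.6) = 5.84 h.

k ≈ 5.84 h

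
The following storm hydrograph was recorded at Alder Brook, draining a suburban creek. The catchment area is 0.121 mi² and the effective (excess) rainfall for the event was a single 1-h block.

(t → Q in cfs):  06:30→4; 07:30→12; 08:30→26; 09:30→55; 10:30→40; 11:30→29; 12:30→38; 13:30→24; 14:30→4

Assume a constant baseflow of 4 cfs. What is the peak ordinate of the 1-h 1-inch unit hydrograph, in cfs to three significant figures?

Direct runoff: 0.0, 8.0, 22.0, 51.0, 36.0, 25.0, 34.0, 20.0, 0.0 cfs; ΣQ_DR = 196.0 cfs, peak = 51.0 cfs.
Runoff depth d = ΣQ_DR·Δt / A = 196.0 × 3600 / (0.121 mi²) = 2.510 in.
The 1-inch UH is the DRH scaled by (1 in)/d, so U_p = 51.0 × 1/2.510 = 20.3 cfs.

U_p ≈ 20.3 cfs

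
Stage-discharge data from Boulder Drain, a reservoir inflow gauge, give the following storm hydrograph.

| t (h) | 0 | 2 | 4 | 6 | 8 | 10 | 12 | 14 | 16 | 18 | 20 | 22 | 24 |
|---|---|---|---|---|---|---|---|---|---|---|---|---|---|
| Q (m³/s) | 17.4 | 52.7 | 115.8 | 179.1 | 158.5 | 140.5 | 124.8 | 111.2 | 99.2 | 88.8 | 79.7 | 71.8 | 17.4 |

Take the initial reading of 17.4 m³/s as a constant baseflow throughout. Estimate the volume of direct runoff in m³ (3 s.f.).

V ≈ 7.42 × 10^6 m³

Direct-runoff ordinates (Q − Q_b): 0.0, 35.3, 98.4, 161.7, 141.1, 123.1, 107.4, 93.8, 81.8, 71.4, 62.3, 54.4, 0.0 m³/s.
ΣQ_DR = 1031 m³/s.
With Δt = 2 h = 7200 s, V = ΣQ_DR · Δt = 1031 × 7200 = 7.42 × 10^6 m³.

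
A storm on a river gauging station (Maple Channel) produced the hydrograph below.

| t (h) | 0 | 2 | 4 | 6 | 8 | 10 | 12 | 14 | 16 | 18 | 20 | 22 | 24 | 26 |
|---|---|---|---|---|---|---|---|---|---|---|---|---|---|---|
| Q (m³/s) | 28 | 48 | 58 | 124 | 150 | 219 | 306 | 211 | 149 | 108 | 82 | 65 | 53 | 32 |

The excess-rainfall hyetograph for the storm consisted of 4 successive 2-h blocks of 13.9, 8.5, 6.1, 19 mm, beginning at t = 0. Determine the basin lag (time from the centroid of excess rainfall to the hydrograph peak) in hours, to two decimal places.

t_L ≈ 7.73 h

Centroid of excess rainfall: t_c = Σ P_i·t̄_i / ΣP_i = 4.2716 h (block centres at 1, 3, 5, 7 h).
Hydrograph peak occurs at t = 12 h, so basin lag t_L = 12 − 4.2716 = 7.73 h.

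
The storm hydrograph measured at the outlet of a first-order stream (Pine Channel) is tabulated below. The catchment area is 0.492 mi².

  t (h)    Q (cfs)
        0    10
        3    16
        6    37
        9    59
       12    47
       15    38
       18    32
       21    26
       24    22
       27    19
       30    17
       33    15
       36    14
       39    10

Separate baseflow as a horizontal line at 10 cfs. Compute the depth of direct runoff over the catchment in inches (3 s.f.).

Direct runoff: 0.0, 6.0, 27.0, 49.0, 37.0, 28.0, 22.0, 16.0, 12.0, 9.0, 7.0, 5.0, 4.0, 0.0 cfs; ΣQ_DR = 222.0 cfs.
V = ΣQ_DR · Δt = 222.0 × 10800 s = 2.398 × 10^6 ft³.
Over A = 0.492 mi², depth = V / A = 2.10 in.

d ≈ 2.10 in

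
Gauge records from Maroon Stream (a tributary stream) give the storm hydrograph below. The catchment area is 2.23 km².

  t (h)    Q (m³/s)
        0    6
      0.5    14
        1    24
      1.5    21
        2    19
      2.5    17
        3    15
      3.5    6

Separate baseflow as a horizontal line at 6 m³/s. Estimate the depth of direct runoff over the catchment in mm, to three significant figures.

d ≈ 59.7 mm

Direct runoff: 0.0, 8.0, 18.0, 15.0, 13.0, 11.0, 9.0, 0.0 m³/s; ΣQ_DR = 74.00 m³/s.
V = ΣQ_DR · Δt = 74.00 × 1800 s = 1.332 × 10^5 m³.
Over A = 2.23 km², depth = V / A = 59.7 mm.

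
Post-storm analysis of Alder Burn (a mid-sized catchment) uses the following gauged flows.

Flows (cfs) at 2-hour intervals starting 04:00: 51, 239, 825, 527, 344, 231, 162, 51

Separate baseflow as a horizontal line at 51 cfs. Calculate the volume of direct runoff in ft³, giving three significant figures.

Direct-runoff ordinates (Q − Q_b): 0.0, 188.0, 774.0, 476.0, 293.0, 180.0, 111.0, 0.0 cfs.
ΣQ_DR = 2022 cfs.
With Δt = 2 h = 7200 s, V = ΣQ_DR · Δt = 2022 × 7200 = 1.46 × 10^7 ft³.

V ≈ 1.46 × 10^7 ft³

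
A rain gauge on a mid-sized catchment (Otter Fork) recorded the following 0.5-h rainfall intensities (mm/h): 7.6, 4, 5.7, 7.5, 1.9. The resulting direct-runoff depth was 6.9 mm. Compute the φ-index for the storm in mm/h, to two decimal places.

Only the 4 blocks with intensity above φ contribute runoff: 7.6, 4, 5.7, 7.5 mm/h.
Σ(I−φ)·Δt = d  ⇒  (7.6+4+5.7+7.5 − 4φ)·0.5 = 6.9
φ = (24.80 − 6.9/0.5) / 4 = 2.75 mm/h.

φ ≈ 2.75 mm/h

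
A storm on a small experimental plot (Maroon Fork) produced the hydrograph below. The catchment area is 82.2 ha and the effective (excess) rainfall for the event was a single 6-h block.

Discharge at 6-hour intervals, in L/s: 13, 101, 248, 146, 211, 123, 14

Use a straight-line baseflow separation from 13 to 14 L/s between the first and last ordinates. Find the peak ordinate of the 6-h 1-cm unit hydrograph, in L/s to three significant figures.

Direct runoff: 0.00, 87.83, 234.67, 132.50, 197.33, 109.17, 0.00 L/s; ΣQ_DR = 761.5 L/s, peak = 234.67 L/s.
Runoff depth d = ΣQ_DR·Δt / A = 761.5 × 21600 / (82.2 ha) = 20.01 mm.
The 1-cm UH is the DRH scaled by (10 mm)/d, so U_p = 234.67 × 10/20.01 = 117 L/s.

U_p ≈ 117 L/s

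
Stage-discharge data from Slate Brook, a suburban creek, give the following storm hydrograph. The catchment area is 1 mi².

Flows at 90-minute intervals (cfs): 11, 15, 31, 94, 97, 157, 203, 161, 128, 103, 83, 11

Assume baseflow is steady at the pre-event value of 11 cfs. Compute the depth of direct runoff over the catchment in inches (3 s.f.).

Direct runoff: 0.0, 4.0, 20.0, 83.0, 86.0, 146.0, 192.0, 150.0, 117.0, 92.0, 72.0, 0.0 cfs; ΣQ_DR = 962.0 cfs.
V = ΣQ_DR · Δt = 962.0 × 5400 s = 5.195 × 10^6 ft³.
Over A = 1 mi², depth = V / A = 2.24 in.

d ≈ 2.24 in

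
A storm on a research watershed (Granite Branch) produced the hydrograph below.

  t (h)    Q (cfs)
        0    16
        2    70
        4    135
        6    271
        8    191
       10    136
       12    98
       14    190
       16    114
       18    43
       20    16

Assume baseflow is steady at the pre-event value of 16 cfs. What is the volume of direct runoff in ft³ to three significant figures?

V ≈ 7.95 × 10^6 ft³

Direct-runoff ordinates (Q − Q_b): 0.0, 54.0, 119.0, 255.0, 175.0, 120.0, 82.0, 174.0, 98.0, 27.0, 0.0 cfs.
ΣQ_DR = 1104 cfs.
With Δt = 2 h = 7200 s, V = ΣQ_DR · Δt = 1104 × 7200 = 7.95 × 10^6 ft³.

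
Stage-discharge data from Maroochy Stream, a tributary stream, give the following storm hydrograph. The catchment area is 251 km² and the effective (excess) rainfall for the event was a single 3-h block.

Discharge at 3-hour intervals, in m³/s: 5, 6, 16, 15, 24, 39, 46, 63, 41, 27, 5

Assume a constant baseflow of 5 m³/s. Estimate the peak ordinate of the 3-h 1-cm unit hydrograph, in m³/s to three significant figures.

U_p ≈ 58.1 m³/s

Direct runoff: 0.0, 1.0, 11.0, 10.0, 19.0, 34.0, 41.0, 58.0, 36.0, 22.0, 0.0 m³/s; ΣQ_DR = 232.0 m³/s, peak = 58.0 m³/s.
Runoff depth d = ΣQ_DR·Δt / A = 232.0 × 10800 / (251 km²) = 9.982 mm.
The 1-cm UH is the DRH scaled by (10 mm)/d, so U_p = 58.0 × 10/9.982 = 58.1 m³/s.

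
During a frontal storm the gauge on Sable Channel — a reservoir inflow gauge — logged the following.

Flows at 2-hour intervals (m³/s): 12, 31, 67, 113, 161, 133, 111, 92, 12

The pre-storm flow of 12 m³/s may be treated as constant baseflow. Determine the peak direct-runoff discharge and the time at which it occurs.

Q_p = 149.0 m³/s at t = 8 h

Subtracting baseflow gives direct-runoff ordinates: 0.0, 19.0, 55.0, 101.0, 149.0, 121.0, 99.0, 80.0, 0.0 m³/s.
The maximum is 149.0 m³/s, occurring at the reading for t = 8 h.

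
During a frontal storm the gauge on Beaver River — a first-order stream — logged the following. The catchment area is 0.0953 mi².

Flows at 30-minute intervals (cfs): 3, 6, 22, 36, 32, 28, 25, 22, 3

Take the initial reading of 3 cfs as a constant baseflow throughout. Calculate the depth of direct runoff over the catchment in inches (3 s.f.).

Direct runoff: 0.0, 3.0, 19.0, 33.0, 29.0, 25.0, 22.0, 19.0, 0.0 cfs; ΣQ_DR = 150.0 cfs.
V = ΣQ_DR · Δt = 150.0 × 1800 s = 2.700 × 10^5 ft³.
Over A = 0.0953 mi², depth = V / A = 1.22 in.

d ≈ 1.22 in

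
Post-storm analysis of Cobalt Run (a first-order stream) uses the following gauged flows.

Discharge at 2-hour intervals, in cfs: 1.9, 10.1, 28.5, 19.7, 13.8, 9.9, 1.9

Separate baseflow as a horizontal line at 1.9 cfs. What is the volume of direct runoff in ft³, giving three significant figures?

V ≈ 5.22 × 10^5 ft³

Direct-runoff ordinates (Q − Q_b): 0.0, 8.2, 26.6, 17.8, 11.9, 8.0, 0.0 cfs.
ΣQ_DR = 72.50 cfs.
With Δt = 2 h = 7200 s, V = ΣQ_DR · Δt = 72.50 × 7200 = 5.22 × 10^5 ft³.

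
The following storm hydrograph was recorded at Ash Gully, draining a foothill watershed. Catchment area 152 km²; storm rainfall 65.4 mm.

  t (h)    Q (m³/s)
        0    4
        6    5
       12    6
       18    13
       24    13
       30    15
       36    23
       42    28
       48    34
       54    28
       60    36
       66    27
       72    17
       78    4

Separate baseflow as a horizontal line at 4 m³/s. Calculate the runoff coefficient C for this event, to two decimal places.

ΣQ_DR = 197.0 m³/s; V = ΣQ_DR·Δt = 4.255 × 10^6 m³.
Runoff depth d = V / A = 27.99 mm.
C = d / P = 27.99 / 65.4 = 0.43.

C ≈ 0.43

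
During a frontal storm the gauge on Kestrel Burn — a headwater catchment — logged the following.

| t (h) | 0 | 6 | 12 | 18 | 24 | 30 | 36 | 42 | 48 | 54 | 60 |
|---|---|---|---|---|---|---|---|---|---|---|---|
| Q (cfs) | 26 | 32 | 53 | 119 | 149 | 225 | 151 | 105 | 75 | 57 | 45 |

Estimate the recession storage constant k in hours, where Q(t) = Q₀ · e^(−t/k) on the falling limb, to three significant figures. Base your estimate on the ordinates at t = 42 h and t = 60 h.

k ≈ 21.2 h

On the falling limb, Q drops from 105 to 45 cfs between t = 42 h and t = 60 h (Δt = 18 h).
k = −Δt / ln(Q₂/Q₁) = −18 / ln(45/105) = 21.2 h.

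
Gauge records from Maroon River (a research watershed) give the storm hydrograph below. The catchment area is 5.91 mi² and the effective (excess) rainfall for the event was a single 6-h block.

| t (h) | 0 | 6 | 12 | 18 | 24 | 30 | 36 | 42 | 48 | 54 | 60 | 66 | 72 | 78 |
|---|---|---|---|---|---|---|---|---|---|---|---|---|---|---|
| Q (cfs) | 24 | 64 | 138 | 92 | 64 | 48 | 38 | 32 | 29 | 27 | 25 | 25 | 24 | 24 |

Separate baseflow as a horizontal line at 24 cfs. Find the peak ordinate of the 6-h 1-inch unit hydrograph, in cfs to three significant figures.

U_p ≈ 228 cfs

Direct runoff: 0.0, 40.0, 114.0, 68.0, 40.0, 24.0, 14.0, 8.0, 5.0, 3.0, 1.0, 1.0, 0.0, 0.0 cfs; ΣQ_DR = 318.0 cfs, peak = 114.0 cfs.
Runoff depth d = ΣQ_DR·Δt / A = 318.0 × 21600 / (5.91 mi²) = 0.5003 in.
The 1-inch UH is the DRH scaled by (1 in)/d, so U_p = 114.0 × 1/0.5003 = 228 cfs.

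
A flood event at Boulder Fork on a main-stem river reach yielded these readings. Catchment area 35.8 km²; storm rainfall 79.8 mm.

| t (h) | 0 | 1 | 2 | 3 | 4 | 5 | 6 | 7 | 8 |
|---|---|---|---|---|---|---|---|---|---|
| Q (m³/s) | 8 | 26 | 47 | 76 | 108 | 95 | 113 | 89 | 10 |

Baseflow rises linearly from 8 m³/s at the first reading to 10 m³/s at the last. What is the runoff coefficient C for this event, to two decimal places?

C ≈ 0.62

ΣQ_DR = 491.0 m³/s; V = ΣQ_DR·Δt = 1.768 × 10^6 m³.
Runoff depth d = V / A = 49.37 mm.
C = d / P = 49.37 / 79.8 = 0.62.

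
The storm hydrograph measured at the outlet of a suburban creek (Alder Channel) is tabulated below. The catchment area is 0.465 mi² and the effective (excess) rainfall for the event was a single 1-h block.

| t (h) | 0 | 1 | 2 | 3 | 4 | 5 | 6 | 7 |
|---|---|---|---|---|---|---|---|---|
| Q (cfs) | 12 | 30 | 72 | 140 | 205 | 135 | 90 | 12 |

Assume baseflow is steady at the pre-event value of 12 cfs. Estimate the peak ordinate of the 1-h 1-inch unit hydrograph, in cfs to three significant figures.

U_p ≈ 96.5 cfs

Direct runoff: 0.0, 18.0, 60.0, 128.0, 193.0, 123.0, 78.0, 0.0 cfs; ΣQ_DR = 600.0 cfs, peak = 193.0 cfs.
Runoff depth d = ΣQ_DR·Δt / A = 600.0 × 3600 / (0.465 mi²) = 1.999 in.
The 1-inch UH is the DRH scaled by (1 in)/d, so U_p = 193.0 × 1/1.999 = 96.5 cfs.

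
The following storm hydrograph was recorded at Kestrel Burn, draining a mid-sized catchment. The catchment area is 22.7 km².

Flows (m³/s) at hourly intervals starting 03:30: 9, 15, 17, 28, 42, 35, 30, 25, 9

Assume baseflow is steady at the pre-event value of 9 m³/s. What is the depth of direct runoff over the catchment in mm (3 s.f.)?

d ≈ 20.5 mm

Direct runoff: 0.0, 6.0, 8.0, 19.0, 33.0, 26.0, 21.0, 16.0, 0.0 m³/s; ΣQ_DR = 129.0 m³/s.
V = ΣQ_DR · Δt = 129.0 × 3600 s = 4.644 × 10^5 m³.
Over A = 22.7 km², depth = V / A = 20.5 mm.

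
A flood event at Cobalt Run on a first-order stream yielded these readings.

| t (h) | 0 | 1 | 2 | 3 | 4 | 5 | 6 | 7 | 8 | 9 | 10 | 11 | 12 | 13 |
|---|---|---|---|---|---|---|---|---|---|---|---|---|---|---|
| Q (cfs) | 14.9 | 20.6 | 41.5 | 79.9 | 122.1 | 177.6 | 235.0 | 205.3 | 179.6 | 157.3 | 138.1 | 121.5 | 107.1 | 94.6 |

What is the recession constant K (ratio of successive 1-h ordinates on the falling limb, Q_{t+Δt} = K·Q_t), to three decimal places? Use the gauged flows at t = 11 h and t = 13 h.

K ≈ 0.882

Using the recession-limb readings at t = 11 h and t = 13 h: Q falls from 121.5 to 94.6 cfs over 2 intervals.
K = (Q₂/Q₁)^(1/2) = (94.6/121.5)^(1/2) = 0.882.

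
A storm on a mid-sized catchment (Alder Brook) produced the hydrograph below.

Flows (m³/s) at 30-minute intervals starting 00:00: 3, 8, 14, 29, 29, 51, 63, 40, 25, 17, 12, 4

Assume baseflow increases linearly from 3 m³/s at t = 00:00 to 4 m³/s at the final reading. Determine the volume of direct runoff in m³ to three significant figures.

V ≈ 4.55 × 10^5 m³

Direct-runoff ordinates (Q − Q_b): 0.00, 4.91, 10.82, 25.73, 25.64, 47.55, 59.45, 36.36, 21.27, 13.18, 8.09, 0.00 m³/s.
ΣQ_DR = 253.0 m³/s.
With Δt = 0.5 h = 1800 s, V = ΣQ_DR · Δt = 253.0 × 1800 = 4.55 × 10^5 m³.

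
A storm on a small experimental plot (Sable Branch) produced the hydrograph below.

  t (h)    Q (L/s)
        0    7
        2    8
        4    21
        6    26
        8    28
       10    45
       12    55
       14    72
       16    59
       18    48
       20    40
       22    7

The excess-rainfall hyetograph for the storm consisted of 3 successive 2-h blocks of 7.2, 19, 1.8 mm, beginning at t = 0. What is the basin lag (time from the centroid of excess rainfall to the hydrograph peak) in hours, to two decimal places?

Centroid of excess rainfall: t_c = Σ P_i·t̄_i / ΣP_i = 2.6143 h (block centres at 1, 3, 5 h).
Hydrograph peak occurs at t = 14 h, so basin lag t_L = 14 − 2.6143 = 11.39 h.

t_L ≈ 11.39 h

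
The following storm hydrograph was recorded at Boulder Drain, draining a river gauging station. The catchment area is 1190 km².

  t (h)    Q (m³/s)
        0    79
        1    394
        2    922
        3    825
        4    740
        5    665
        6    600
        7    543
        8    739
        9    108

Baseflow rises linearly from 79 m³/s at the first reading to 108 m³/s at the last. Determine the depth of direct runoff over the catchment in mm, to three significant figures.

Direct runoff: 0.00, 311.78, 836.56, 736.33, 648.11, 569.89, 501.67, 441.44, 634.22, 0.00 m³/s; ΣQ_DR = 4680 m³/s.
V = ΣQ_DR · Δt = 4680 × 3600 s = 1.685 × 10^7 m³.
Over A = 1190 km², depth = V / A = 14.2 mm.

d ≈ 14.2 mm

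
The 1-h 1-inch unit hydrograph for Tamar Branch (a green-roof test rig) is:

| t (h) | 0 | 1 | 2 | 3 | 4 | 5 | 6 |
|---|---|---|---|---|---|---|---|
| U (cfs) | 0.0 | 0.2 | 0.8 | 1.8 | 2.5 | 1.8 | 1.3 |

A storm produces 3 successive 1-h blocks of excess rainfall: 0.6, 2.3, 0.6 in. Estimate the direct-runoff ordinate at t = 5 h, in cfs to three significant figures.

By discrete convolution, Q_j = Σ (P_i / 1 in) · U_{j−i}.
At t = 5 h (j=5): Q = (0.6/1)·1.8 + (2.3/1)·2.5 + (0.6/1)·1.8 = 7.91 cfs.

Q ≈ 7.91 cfs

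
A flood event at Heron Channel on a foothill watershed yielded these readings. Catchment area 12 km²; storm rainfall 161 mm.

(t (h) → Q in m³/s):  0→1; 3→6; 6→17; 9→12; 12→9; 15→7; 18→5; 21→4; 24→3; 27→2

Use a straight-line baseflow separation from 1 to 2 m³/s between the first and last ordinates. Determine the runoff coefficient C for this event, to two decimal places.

C ≈ 0.29

ΣQ_DR = 51.00 m³/s; V = ΣQ_DR·Δt = 5.508 × 10^5 m³.
Runoff depth d = V / A = 45.90 mm.
C = d / P = 45.90 / 161 = 0.29.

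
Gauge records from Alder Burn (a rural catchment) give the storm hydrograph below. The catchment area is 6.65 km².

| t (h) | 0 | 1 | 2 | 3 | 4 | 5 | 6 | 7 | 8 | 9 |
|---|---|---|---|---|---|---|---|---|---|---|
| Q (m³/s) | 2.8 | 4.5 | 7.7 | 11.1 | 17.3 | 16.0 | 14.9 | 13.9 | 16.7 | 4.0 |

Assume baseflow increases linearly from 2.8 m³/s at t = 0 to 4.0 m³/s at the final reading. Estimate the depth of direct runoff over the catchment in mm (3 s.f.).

Direct runoff: 0.00, 1.57, 4.63, 7.90, 13.97, 12.53, 11.30, 10.17, 12.83, 0.00 m³/s; ΣQ_DR = 74.90 m³/s.
V = ΣQ_DR · Δt = 74.90 × 3600 s = 2.696 × 10^5 m³.
Over A = 6.65 km², depth = V / A = 40.5 mm.

d ≈ 40.5 mm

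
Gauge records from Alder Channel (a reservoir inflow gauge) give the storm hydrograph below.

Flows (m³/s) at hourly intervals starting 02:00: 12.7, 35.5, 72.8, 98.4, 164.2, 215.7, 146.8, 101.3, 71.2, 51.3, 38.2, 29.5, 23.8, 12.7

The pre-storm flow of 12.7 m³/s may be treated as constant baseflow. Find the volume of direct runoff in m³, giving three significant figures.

Direct-runoff ordinates (Q − Q_b): 0.0, 22.8, 60.1, 85.7, 151.5, 203.0, 134.1, 88.6, 58.5, 38.6, 25.5, 16.8, 11.1, 0.0 m³/s.
ΣQ_DR = 896.3 m³/s.
With Δt = 1 h = 3600 s, V = ΣQ_DR · Δt = 896.3 × 3600 = 3.23 × 10^6 m³.

V ≈ 3.23 × 10^6 m³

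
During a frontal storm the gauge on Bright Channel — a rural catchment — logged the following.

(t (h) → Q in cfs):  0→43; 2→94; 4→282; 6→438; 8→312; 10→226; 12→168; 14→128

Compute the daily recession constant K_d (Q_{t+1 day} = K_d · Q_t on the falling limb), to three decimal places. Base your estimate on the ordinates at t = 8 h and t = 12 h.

Between t = 8 h and t = 12 h the flow falls from 312 to 168 cfs over 2×2 h = 4 h.
Per-interval ratio K = (168/312)^(1/2) = 0.7338; K_d = K^(24/2) = 0.024.

K_d ≈ 0.024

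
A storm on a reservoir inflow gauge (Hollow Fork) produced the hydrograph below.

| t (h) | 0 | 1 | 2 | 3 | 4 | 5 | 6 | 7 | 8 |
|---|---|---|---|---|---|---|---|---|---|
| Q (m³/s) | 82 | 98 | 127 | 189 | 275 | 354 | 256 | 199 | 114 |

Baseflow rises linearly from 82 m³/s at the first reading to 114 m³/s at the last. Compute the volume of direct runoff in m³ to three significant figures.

Direct-runoff ordinates (Q − Q_b): 0.00, 12.00, 37.00, 95.00, 177.00, 252.00, 150.00, 89.00, 0.00 m³/s.
ΣQ_DR = 812.0 m³/s.
With Δt = 1 h = 3600 s, V = ΣQ_DR · Δt = 812.0 × 3600 = 2.92 × 10^6 m³.

V ≈ 2.92 × 10^6 m³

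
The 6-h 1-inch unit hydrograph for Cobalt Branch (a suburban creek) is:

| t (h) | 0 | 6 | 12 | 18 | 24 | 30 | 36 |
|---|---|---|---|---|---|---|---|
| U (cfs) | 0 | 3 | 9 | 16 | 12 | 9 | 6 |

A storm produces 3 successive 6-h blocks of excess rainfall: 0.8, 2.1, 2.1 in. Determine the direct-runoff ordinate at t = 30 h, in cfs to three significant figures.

Q ≈ 66.0 cfs

By discrete convolution, Q_j = Σ (P_i / 1 in) · U_{j−i}.
At t = 30 h (j=5): Q = (0.8/1)·9 + (2.1/1)·12 + (2.1/1)·16 = 66.0 cfs.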